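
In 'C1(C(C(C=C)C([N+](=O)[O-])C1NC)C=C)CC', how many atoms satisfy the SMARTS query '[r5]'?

The query [r5] means: r5 matches atoms in a five-membered ring.
Check the 16 heavy atoms by environment: 5× C (in 5-ring) → match; 7× C (acyclic) → no; 1× N (charge +1, acyclic) → no; 1× O (charge -1, acyclic) → no; 1× O (acyclic) → no; 1× N (acyclic) → no.
That gives 5 matching atoms.

5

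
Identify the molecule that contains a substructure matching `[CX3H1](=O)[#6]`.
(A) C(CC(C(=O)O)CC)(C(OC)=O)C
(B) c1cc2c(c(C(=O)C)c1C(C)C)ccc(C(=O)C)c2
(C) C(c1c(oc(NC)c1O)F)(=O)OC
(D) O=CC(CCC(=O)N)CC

[CX3H1](=O)[#6] describes an sp2 carbon with one H, double-bonded to O and single-bonded to carbon (an aldehyde).
(A) has a carboxylic acid group (-C(=O)OH) but the carbonyl carbon has H0 and is bonded to O, not H1.
(B) has an acetyl/ketone group (-C(=O)CH3) but the carbonyl carbon has H0 (two carbon neighbours), not H1.
(C) has a methyl-ester group (-C(=O)OCH3) but the carbonyl carbon has H0, not H1.
(D) contains an aldehyde (-CHO), which satisfies every atom and bond constraint.
So the answer is (D).

D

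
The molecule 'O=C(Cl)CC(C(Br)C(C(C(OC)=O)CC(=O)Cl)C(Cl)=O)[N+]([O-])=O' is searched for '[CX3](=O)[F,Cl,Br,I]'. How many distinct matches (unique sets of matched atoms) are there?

3

[CX3](=O)[F,Cl,Br,I] is the SMARTS for an acyl halide: a carbonyl carbon bonded to a halogen.
The molecule carries 3 separate instances of an acyl chloride (-C(=O)Cl) meeting every constraint; each maps to a distinct set of atoms, giving 3 matches.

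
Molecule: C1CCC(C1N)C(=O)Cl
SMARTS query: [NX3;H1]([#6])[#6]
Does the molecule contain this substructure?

The pattern [NX3;H1]([#6])[#6] describes a trivalent nitrogen with one H, bonded to two carbons — a secondary amine.
The closest candidate here is a primary amino group (-NH2), but the nitrogen has H2 and only one carbon neighbour. No other fragment satisfies the full query, so there is no match.

No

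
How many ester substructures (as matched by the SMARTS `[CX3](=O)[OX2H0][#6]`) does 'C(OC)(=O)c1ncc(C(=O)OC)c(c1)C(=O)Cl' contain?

2

[CX3](=O)[OX2H0][#6] is the SMARTS for an ester: a carbonyl carbon bonded to an oxygen that is itself bonded to carbon (no H on that O).
The molecule carries 2 separate instances of a methyl-ester group (-C(=O)OCH3) meeting every constraint; each maps to a distinct set of atoms, giving 2 matches.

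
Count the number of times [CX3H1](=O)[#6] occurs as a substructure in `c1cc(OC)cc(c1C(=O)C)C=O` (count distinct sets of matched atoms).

1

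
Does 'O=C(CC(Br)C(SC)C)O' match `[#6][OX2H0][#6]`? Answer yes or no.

The pattern [#6][OX2H0][#6] describes an aliphatic oxygen bridging two carbons with no H on the oxygen — an ether.
The closest candidate here is a carboxylic acid group (-C(=O)OH), but the -OH oxygen has H1; the =O is OX1, not OX2. No other fragment satisfies the full query, so there is no match.

No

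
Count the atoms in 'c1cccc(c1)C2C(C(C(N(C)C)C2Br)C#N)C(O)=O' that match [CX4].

7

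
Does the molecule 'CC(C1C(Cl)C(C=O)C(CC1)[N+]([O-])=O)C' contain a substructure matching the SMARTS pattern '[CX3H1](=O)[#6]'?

The pattern [CX3H1](=O)[#6] describes an sp2 carbon with one H, double-bonded to O and single-bonded to carbon — an aldehyde.
The molecule carries an aldehyde (-CHO), whose atoms satisfy every constraint of the query, so the pattern matches.

Yes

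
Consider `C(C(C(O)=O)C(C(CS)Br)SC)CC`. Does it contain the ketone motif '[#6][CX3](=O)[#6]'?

No

The pattern [#6][CX3](=O)[#6] describes a carbonyl carbon (no H) flanked by two carbons — a ketone.
The closest candidate here is a carboxylic acid group (-C(=O)OH), but one neighbour of the carbonyl carbon is O, not C. No other fragment satisfies the full query, so there is no match.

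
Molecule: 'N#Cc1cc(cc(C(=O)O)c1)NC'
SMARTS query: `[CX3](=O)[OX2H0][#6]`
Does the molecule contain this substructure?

The pattern [CX3](=O)[OX2H0][#6] describes a carbonyl carbon bonded to an oxygen that is itself bonded to carbon (no H on that O) — an ester.
The closest candidate here is a carboxylic acid group (-C(=O)OH), but the singly-bonded O carries H (OX2H1, not H0). No other fragment satisfies the full query, so there is no match.

No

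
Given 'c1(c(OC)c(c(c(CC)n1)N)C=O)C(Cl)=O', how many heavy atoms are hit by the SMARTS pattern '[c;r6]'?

5

The query [c;r6] means: aromatic carbon that belongs to a six-membered ring.
Check the 16 heavy atoms by environment: 1× n (aromatic, in 6-ring) → no; 5× c (aromatic, in 6-ring) → match; 5× C (acyclic) → no; 3× O (acyclic) → no; 1× Cl (acyclic) → no; 1× N (acyclic) → no.
That gives 5 matching atoms.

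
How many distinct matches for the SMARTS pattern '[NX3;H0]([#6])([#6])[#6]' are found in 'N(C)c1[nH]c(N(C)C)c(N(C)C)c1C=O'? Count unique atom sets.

[NX3;H0]([#6])([#6])[#6] is the SMARTS for a tertiary amine: a trivalent nitrogen with no H, bonded to three carbons.
The molecule carries 2 separate instances of a dimethylamino group (-N(CH3)2) meeting every constraint; each maps to a distinct set of atoms, giving 2 matches.

2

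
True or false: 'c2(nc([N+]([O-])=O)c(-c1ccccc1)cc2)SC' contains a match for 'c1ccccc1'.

True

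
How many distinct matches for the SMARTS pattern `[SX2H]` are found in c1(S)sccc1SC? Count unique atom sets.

[SX2H] is the SMARTS for a thiol: an aliphatic sulfur with two connections, one being H.
Exactly one fragment in the molecule meets all constraints, giving 1 match.

1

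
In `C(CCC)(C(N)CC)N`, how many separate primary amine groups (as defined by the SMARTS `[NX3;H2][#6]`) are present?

2

[NX3;H2][#6] is the SMARTS for a primary amine: a trivalent nitrogen with two H attached to carbon.
The molecule carries 2 separate instances of a primary amino group (-NH2) meeting every constraint; each maps to a distinct set of atoms, giving 2 matches.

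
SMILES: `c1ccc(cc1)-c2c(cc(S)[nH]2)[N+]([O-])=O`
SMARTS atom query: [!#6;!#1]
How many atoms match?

The query [!#6;!#1] means: not carbon and not hydrogen — any heteroatom.
Check the 15 heavy atoms by environment: 1× n (aromatic) → match; 10× c (aromatic) → no; 1× N (charge +1) → match; 1× O (charge -1) → match; 1× O → match; 1× S → match.
Summing the matching environments: 1 + 1 + 1 + 1 + 1 = 5 matching atoms.

5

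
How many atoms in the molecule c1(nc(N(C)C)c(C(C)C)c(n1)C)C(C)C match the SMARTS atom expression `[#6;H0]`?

4

The query [#6;H0] means: any carbon with no attached hydrogen.
Check the 16 heavy atoms by environment: 2× n (aromatic, H0) → no; 4× c (aromatic, H0) → match; 1× N (H0) → no; 7× C (H3) → no; 2× C (H1) → no.
That gives 4 matching atoms.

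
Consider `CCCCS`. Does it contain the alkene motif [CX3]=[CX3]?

The pattern [CX3]=[CX3] describes a non-aromatic C=C double bond between two sp2 carbons — an alkene.
The closest candidate here is an ethyl group (-CH2CH3), but its C-C bond is a single bond between CX4 carbons, not CX3=CX3. No other fragment satisfies the full query, so there is no match.

No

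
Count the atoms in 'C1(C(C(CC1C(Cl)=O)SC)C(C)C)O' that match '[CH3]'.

3

Check the 14 heavy atoms by environment: 5× C (H1) → no; 1× C (H2) → no; 3× C (H3) → match; 1× O (H1) → no; 1× S (H0) → no; 1× C (H0) → no; 1× O (H0) → no; 1× Cl (H0) → no.
That gives 3 matching atoms.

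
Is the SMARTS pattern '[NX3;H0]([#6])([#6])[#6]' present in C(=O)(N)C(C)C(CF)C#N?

No

The pattern [NX3;H0]([#6])([#6])[#6] describes a trivalent nitrogen with no H, bonded to three carbons — a tertiary amine.
The closest candidate here is a primary amide (-C(=O)NH2), but the amide nitrogen has H2 and only one carbon neighbour. No other fragment satisfies the full query, so there is no match.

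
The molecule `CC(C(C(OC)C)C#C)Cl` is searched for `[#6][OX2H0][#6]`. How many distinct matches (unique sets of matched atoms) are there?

1

[#6][OX2H0][#6] is the SMARTS for an ether: an aliphatic oxygen bridging two carbons with no H on the oxygen.
Exactly one fragment in the molecule meets all constraints, giving 1 match.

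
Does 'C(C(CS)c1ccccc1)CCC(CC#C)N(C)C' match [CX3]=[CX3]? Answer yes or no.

No

The pattern [CX3]=[CX3] describes a non-aromatic C=C double bond between two sp2 carbons — an alkene.
The closest candidate here is an ethynyl group (-C#CH), but the C-C bond is a triple bond, not a double bond. No other fragment satisfies the full query, so there is no match.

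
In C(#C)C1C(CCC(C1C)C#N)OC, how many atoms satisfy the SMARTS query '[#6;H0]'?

2

Check the 13 heavy atoms by environment: 5× C (H1) → no; 2× C (H2) → no; 2× C (H0) → match; 1× N (H0) → no; 2× C (H3) → no; 1× O (H0) → no.
That gives 2 matching atoms.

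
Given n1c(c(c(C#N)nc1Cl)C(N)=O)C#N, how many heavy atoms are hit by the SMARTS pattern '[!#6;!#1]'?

7

The query [!#6;!#1] means: not carbon and not hydrogen — any heteroatom.
Check the 14 heavy atoms by environment: 2× n (aromatic) → match; 4× c (aromatic) → no; 3× C → no; 3× N → match; 1× O → match; 1× Cl → match.
Summing the matching environments: 2 + 3 + 1 + 1 = 7 matching atoms.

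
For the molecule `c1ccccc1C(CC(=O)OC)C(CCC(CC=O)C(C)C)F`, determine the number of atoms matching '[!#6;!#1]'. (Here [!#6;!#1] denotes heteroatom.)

Check the 23 heavy atoms by environment: 13× C → no; 6× c (aromatic) → no; 1× F → match; 3× O → match.
Summing the matching environments: 1 + 3 = 4 matching atoms.

4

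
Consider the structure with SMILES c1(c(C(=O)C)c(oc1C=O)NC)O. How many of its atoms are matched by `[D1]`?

5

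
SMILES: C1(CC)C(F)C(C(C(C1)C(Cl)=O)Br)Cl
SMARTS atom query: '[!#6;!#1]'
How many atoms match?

5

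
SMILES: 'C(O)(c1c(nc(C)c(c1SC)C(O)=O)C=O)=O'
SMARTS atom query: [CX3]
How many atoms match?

3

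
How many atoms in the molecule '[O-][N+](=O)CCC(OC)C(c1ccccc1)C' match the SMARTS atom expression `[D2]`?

8

The query [D2] means: atom with exactly two heavy-atom neighbours.
Check the 16 heavy atoms by environment: 2× C (D1) → no; 2× C (D3) → no; 2× C (D2) → match; 1× O (D2) → match; 1× N (charge +1, D3) → no; 1× O (charge -1, D1) → no; 1× O (D1) → no; 1× c (aromatic, D3) → no; 5× c (aromatic, D2) → match.
Summing the matching environments: 2 + 1 + 5 = 8 matching atoms.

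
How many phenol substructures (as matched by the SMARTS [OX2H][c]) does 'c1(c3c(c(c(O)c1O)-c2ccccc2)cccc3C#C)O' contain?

[OX2H][c] is the SMARTS for a phenol: a hydroxyl oxygen attached to an aromatic carbon.
The molecule carries 3 separate instances of a hydroxyl group (-OH) meeting every constraint; each maps to a distinct set of atoms, giving 3 matches.

3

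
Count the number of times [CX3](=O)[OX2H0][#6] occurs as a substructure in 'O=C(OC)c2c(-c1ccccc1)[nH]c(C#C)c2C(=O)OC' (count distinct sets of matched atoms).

2

[CX3](=O)[OX2H0][#6] is the SMARTS for an ester: a carbonyl carbon bonded to an oxygen that is itself bonded to carbon (no H on that O).
The molecule carries 2 separate instances of a methyl-ester group (-C(=O)OCH3) meeting every constraint; each maps to a distinct set of atoms, giving 2 matches.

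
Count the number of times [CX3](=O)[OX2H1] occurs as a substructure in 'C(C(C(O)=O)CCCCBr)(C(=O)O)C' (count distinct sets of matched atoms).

2

[CX3](=O)[OX2H1] is the SMARTS for a carboxylic acid: an sp2 carbon double-bonded to O and single-bonded to an -OH oxygen.
The molecule carries 2 separate instances of a carboxylic acid group (-C(=O)OH) meeting every constraint; each maps to a distinct set of atoms, giving 2 matches.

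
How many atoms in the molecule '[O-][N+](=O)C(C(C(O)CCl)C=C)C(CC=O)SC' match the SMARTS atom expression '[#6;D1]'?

The query [#6;D1] means: carbon bonded to exactly one heavy atom.
Check the 17 heavy atoms by environment: 4× C (D2) → no; 4× C (D3) → no; 1× Cl (D1) → no; 1× S (D2) → no; 2× C (D1) → match; 1× N (charge +1, D3) → no; 1× O (charge -1, D1) → no; 3× O (D1) → no.
That gives 2 matching atoms.

2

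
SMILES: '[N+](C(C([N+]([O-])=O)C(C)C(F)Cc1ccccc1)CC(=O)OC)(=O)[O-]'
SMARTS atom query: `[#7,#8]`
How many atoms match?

8

The query [#7,#8] means: nitrogen or oxygen (comma = OR).
Check the 24 heavy atoms by environment: 9× C → no; 4× O → match; 1× F → no; 2× N (charge +1) → match; 2× O (charge -1) → match; 6× c (aromatic) → no.
Summing the matching environments: 4 + 2 + 2 = 8 matching atoms.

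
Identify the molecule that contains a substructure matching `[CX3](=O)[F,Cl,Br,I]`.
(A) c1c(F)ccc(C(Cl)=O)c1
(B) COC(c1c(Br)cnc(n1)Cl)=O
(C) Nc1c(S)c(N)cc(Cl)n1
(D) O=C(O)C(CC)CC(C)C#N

A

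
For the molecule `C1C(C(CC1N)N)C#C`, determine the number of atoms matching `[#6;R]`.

The query [#6;R] means: carbon that is part of a ring.
Check the 9 heavy atoms by environment: 5× C (in 5-ring) → match; 2× N (acyclic) → no; 2× C (acyclic) → no.
That gives 5 matching atoms.

5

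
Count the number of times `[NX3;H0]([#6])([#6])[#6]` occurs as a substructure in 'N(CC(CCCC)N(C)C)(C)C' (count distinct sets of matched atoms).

2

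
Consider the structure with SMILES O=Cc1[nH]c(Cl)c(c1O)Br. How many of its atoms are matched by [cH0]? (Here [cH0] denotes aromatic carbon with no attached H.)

The query [cH0] means: aromatic carbon with no attached hydrogen (substituted or ring-fusion).
Check the 10 heavy atoms by environment: 1× n (aromatic, H1) → no; 4× c (aromatic, H0) → match; 1× O (H1) → no; 1× Br (H0) → no; 1× Cl (H0) → no; 1× C (H1) → no; 1× O (H0) → no.
That gives 4 matching atoms.

4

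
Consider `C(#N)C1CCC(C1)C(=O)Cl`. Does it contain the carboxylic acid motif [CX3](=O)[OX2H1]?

No

The pattern [CX3](=O)[OX2H1] describes an sp2 carbon double-bonded to O and single-bonded to an -OH oxygen — a carboxylic acid.
The closest candidate here is an acyl chloride (-C(=O)Cl), but the carbonyl is bonded to Cl, not to an -OH oxygen. No other fragment satisfies the full query, so there is no match.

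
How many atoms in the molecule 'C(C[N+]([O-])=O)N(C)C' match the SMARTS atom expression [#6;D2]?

2

The query [#6;D2] means: any carbon bonded to exactly two heavy atoms.
Check the 8 heavy atoms by environment: 2× C (D2) → match; 1× N (charge +1, D3) → no; 1× O (charge -1, D1) → no; 1× O (D1) → no; 1× N (D3) → no; 2× C (D1) → no.
That gives 2 matching atoms.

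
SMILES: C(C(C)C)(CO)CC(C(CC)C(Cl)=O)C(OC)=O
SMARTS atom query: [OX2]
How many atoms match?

2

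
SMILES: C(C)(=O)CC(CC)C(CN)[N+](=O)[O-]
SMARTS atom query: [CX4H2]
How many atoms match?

Check the 13 heavy atoms by environment: 3× C (H2, X4) → match; 2× C (H1, X4) → no; 1× N (charge +1, H0, X3) → no; 1× O (charge -1, H0, X1) → no; 2× O (H0, X1) → no; 2× C (H3, X4) → no; 1× C (H0, X3) → no; 1× N (H2, X3) → no.
That gives 3 matching atoms.

3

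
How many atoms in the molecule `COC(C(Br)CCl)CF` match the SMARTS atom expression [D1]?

4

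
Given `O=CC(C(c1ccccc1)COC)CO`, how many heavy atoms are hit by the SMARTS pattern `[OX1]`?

The query [OX1] means: aliphatic oxygen with one total connection — typically a carbonyl =O or an oxide.
Check the 15 heavy atoms by environment: 5× C (X4) → no; 2× O (X2) → no; 1× C (X3) → no; 1× O (X1) → match; 6× c (aromatic, X3) → no.
That gives 1 matching atom.

1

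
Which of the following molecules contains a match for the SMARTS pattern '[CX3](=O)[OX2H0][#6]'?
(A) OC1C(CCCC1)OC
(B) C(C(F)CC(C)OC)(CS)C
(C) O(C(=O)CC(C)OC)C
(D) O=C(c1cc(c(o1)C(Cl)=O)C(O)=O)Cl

[CX3](=O)[OX2H0][#6] describes a carbonyl carbon bonded to an oxygen that is itself bonded to carbon (no H on that O) (an ester).
(A) has a methoxy ether (-OCH3) but the ether oxygen is not adjacent to a C=O carbon.
(B) has a methoxy ether (-OCH3) but the ether oxygen is not adjacent to a C=O carbon.
(C) contains a methyl-ester group (-C(=O)OCH3), which satisfies every atom and bond constraint.
(D) has a carboxylic acid group (-C(=O)OH) but the singly-bonded O carries H (OX2H1, not H0).
So the answer is (C).

C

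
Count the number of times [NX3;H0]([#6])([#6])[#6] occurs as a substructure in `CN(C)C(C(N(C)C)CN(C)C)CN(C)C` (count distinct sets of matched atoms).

[NX3;H0]([#6])([#6])[#6] is the SMARTS for a tertiary amine: a trivalent nitrogen with no H, bonded to three carbons.
The molecule carries 4 separate instances of a dimethylamino group (-N(CH3)2) meeting every constraint; each maps to a distinct set of atoms, giving 4 matches.

4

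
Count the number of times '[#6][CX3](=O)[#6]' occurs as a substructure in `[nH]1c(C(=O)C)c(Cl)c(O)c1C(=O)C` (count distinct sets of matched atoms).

[#6][CX3](=O)[#6] is the SMARTS for a ketone: a carbonyl carbon (no H) flanked by two carbons.
The molecule carries 2 separate instances of an acetyl/ketone group (-C(=O)CH3) meeting every constraint; each maps to a distinct set of atoms, giving 2 matches.

2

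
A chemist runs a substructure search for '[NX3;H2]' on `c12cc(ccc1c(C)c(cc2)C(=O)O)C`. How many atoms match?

0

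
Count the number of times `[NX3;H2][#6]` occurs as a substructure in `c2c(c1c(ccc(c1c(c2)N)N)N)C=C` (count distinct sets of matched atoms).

3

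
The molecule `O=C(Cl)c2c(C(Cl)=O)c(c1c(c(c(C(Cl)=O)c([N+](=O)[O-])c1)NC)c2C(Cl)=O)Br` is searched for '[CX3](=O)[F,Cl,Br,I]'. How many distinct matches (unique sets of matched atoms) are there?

4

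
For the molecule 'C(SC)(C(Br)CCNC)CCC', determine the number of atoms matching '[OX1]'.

0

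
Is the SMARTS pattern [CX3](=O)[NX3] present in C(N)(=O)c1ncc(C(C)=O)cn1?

The pattern [CX3](=O)[NX3] describes a carbonyl carbon bonded to a trivalent nitrogen — an amide.
The molecule carries a primary amide (-C(=O)NH2), whose atoms satisfy every constraint of the query, so the pattern matches.

Yes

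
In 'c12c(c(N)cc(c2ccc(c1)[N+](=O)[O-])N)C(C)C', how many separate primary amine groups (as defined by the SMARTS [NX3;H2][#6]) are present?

2

[NX3;H2][#6] is the SMARTS for a primary amine: a trivalent nitrogen with two H attached to carbon.
The molecule carries 2 separate instances of a primary amino group (-NH2) meeting every constraint; each maps to a distinct set of atoms, giving 2 matches.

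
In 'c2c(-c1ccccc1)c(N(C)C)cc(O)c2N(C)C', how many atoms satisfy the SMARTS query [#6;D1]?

Check the 19 heavy atoms by environment: 7× c (aromatic, D2) → no; 5× c (aromatic, D3) → no; 1× O (D1) → no; 2× N (D3) → no; 4× C (D1) → match.
That gives 4 matching atoms.

4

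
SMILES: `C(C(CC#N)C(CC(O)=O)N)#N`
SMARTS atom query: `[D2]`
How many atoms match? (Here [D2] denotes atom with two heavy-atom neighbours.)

4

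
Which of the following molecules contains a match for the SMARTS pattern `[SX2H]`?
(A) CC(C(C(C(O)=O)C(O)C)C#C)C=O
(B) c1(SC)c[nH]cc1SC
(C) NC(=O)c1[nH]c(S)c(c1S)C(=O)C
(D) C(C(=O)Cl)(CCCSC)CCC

[SX2H] describes an aliphatic sulfur with two connections, one being H (a thiol).
(A) has a hydroxyl group (-OH) but it is an -OH, not an -SH.
(B) has a methylthio ether (-SCH3) but the sulfur has H0 (bonded to two carbons), not H1.
(C) contains a thiol (-SH), which satisfies every atom and bond constraint.
(D) has a methylthio ether (-SCH3) but the sulfur has H0 (bonded to two carbons), not H1.
So the answer is (C).

C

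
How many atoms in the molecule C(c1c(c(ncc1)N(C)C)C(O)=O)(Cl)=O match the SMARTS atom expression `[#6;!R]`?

4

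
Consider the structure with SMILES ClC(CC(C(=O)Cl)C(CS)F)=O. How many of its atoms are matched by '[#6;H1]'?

The query [#6;H1] means: any carbon bearing exactly one hydrogen.
Check the 12 heavy atoms by environment: 2× C (H2) → no; 2× C (H1) → match; 2× C (H0) → no; 2× O (H0) → no; 2× Cl (H0) → no; 1× S (H1) → no; 1× F (H0) → no.
That gives 2 matching atoms.

2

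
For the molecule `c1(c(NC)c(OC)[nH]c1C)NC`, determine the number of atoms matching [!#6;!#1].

4

The query [!#6;!#1] means: not carbon and not hydrogen — any heteroatom.
Check the 12 heavy atoms by environment: 1× n (aromatic) → match; 4× c (aromatic) → no; 1× O → match; 4× C → no; 2× N → match.
Summing the matching environments: 1 + 1 + 2 = 4 matching atoms.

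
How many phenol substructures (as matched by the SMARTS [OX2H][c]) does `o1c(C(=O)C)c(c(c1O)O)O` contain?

3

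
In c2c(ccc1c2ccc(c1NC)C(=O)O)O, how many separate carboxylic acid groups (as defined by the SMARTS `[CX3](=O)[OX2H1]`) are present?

[CX3](=O)[OX2H1] is the SMARTS for a carboxylic acid: an sp2 carbon double-bonded to O and single-bonded to an -OH oxygen.
Exactly one fragment in the molecule meets all constraints, giving 1 match.

1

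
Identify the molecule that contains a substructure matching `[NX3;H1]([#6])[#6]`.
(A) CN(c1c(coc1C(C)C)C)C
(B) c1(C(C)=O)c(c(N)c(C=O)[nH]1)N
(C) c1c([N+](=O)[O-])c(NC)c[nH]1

[NX3;H1]([#6])[#6] describes a trivalent nitrogen with one H, bonded to two carbons (a secondary amine).
(A) has a dimethylamino group (-N(CH3)2) but the nitrogen has H0, not H1.
(B) has a primary amino group (-NH2) but the nitrogen has H2 and only one carbon neighbour.
(C) contains an N-methylamino group (-NHCH3), which satisfies every atom and bond constraint.
So the answer is (C).

C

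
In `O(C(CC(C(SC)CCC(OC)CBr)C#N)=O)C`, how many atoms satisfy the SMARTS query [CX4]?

10

The query [CX4] means: C with X4: aliphatic carbon with exactly 4 total connections (bonds + H).
Check the 18 heavy atoms by environment: 10× C (X4) → match; 1× Br (X1) → no; 1× C (X3) → no; 1× O (X1) → no; 2× O (X2) → no; 1× C (X2) → no; 1× N (X1) → no; 1× S (X2) → no.
That gives 10 matching atoms.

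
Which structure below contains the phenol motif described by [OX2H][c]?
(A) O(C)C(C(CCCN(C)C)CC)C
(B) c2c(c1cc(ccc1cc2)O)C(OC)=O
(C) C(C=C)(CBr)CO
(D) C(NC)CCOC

[OX2H][c] describes a hydroxyl oxygen attached to an aromatic carbon (a phenol).
(A) has a methoxy ether (-OCH3) but the oxygen has H0, not H1.
(B) contains a hydroxyl group (-OH), which satisfies every atom and bond constraint.
(C) has a hydroxyl group (-OH) but the -OH is on an aliphatic carbon, not an aromatic c.
(D) has a methoxy ether (-OCH3) but the oxygen has H0, not H1.
So the answer is (B).

B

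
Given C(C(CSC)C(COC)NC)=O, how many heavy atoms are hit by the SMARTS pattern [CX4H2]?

2

The query [CX4H2] means: sp3 carbon (X4) with exactly two hydrogens.
Check the 12 heavy atoms by environment: 2× C (H2, X4) → match; 2× C (H1, X4) → no; 1× S (H0, X2) → no; 3× C (H3, X4) → no; 1× C (H1, X3) → no; 1× O (H0, X1) → no; 1× O (H0, X2) → no; 1× N (H1, X3) → no.
That gives 2 matching atoms.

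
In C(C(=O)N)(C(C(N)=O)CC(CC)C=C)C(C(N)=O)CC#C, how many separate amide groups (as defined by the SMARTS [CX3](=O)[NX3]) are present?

[CX3](=O)[NX3] is the SMARTS for an amide: a carbonyl carbon bonded to a trivalent nitrogen.
The molecule carries 3 separate instances of a primary amide (-C(=O)NH2) meeting every constraint; each maps to a distinct set of atoms, giving 3 matches.

3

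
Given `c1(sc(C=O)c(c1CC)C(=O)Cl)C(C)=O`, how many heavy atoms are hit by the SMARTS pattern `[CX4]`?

3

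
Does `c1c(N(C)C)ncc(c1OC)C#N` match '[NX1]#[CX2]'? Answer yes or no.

The pattern [NX1]#[CX2] describes a nitrogen triple-bonded to a two-connected carbon — a nitrile.
The molecule carries a nitrile (-C#N), whose atoms satisfy every constraint of the query, so the pattern matches.

Yes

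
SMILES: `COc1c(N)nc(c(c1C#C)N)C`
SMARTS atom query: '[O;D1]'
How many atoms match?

The query [O;D1] means: aliphatic oxygen bonded to exactly one heavy atom.
Check the 13 heavy atoms by environment: 1× n (aromatic, D2) → no; 5× c (aromatic, D3) → no; 1× O (D2) → no; 3× C (D1) → no; 2× N (D1) → no; 1× C (D2) → no.
No environment satisfies the query, so 0 matching atoms.

0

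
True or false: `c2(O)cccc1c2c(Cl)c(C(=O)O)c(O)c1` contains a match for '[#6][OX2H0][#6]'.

False

The pattern [#6][OX2H0][#6] describes an aliphatic oxygen bridging two carbons with no H on the oxygen — an ether.
The closest candidate here is a carboxylic acid group (-C(=O)OH), but the -OH oxygen has H1; the =O is OX1, not OX2. No other fragment satisfies the full query, so there is no match.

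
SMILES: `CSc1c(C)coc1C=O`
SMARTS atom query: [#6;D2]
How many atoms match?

Check the 10 heavy atoms by environment: 1× o (aromatic, D2) → no; 3× c (aromatic, D3) → no; 1× c (aromatic, D2) → match; 1× S (D2) → no; 2× C (D1) → no; 1× C (D2) → match; 1× O (D1) → no.
Summing the matching environments: 1 + 1 = 2 matching atoms.

2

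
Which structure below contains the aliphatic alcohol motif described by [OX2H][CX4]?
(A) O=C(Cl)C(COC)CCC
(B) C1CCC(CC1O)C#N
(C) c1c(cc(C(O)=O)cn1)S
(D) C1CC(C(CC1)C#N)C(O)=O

B

[OX2H][CX4] describes a hydroxyl oxygen bound to an sp3 (X4) carbon (an aliphatic alcohol).
(A) has a methoxy ether (-OCH3) but the oxygen has H0 (ether), not H1.
(B) contains a hydroxyl group (-OH), which satisfies every atom and bond constraint.
(C) has a carboxylic acid group (-C(=O)OH) but the -OH is on a CX3 carbonyl carbon, not a CX4 carbon.
(D) has a carboxylic acid group (-C(=O)OH) but the -OH is on a CX3 carbonyl carbon, not a CX4 carbon.
So the answer is (B).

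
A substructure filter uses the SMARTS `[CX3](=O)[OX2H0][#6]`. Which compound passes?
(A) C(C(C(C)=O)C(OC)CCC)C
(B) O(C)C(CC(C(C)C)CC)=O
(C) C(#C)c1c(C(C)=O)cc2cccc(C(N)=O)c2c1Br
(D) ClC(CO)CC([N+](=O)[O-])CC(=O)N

B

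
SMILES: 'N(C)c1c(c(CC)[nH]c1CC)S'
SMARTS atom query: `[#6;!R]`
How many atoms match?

Check the 12 heavy atoms by environment: 1× n (aromatic, in 5-ring) → no; 4× c (aromatic, in 5-ring) → no; 5× C (acyclic) → match; 1× N (acyclic) → no; 1× S (acyclic) → no.
That gives 5 matching atoms.

5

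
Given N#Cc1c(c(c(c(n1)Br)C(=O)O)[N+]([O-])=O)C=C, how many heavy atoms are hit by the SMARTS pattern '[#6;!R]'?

4

Check the 17 heavy atoms by environment: 1× n (aromatic, in 6-ring) → no; 5× c (aromatic, in 6-ring) → no; 4× C (acyclic) → match; 1× N (acyclic) → no; 3× O (acyclic) → no; 1× Br (acyclic) → no; 1× N (charge +1, acyclic) → no; 1× O (charge -1, acyclic) → no.
That gives 4 matching atoms.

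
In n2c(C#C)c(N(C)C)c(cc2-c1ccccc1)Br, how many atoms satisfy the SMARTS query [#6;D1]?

3

The query [#6;D1] means: carbon bonded to exactly one heavy atom.
Check the 18 heavy atoms by environment: 1× n (aromatic, D2) → no; 5× c (aromatic, D3) → no; 6× c (aromatic, D2) → no; 1× Br (D1) → no; 1× N (D3) → no; 3× C (D1) → match; 1× C (D2) → no.
That gives 3 matching atoms.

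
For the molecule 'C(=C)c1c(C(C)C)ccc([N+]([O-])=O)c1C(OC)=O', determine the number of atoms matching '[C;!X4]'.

3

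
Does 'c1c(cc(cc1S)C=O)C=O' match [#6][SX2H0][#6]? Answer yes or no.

No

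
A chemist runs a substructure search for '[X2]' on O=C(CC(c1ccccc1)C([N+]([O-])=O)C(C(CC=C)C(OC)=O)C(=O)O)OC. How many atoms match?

The query [X2] means: any atom with exactly two total connections (bonds + H).
Check the 28 heavy atoms by environment: 8× C (X4) → no; 5× C (X3) → no; 4× O (X1) → no; 3× O (X2) → match; 6× c (aromatic, X3) → no; 1× N (charge +1, X3) → no; 1× O (charge -1, X1) → no.
That gives 3 matching atoms.

3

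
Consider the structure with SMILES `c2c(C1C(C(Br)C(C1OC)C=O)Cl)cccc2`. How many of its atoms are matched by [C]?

7

Check the 17 heavy atoms by environment: 7× C → match; 6× c (aromatic) → no; 2× O → no; 1× Cl → no; 1× Br → no.
That gives 7 matching atoms.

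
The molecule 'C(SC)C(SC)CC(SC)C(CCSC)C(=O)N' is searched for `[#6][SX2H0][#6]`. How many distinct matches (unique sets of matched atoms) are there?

4

[#6][SX2H0][#6] is the SMARTS for a thioether: an aliphatic sulfur bridging two carbons with no H on the sulfur.
The molecule carries 4 separate instances of a methylthio ether (-SCH3) meeting every constraint; each maps to a distinct set of atoms, giving 4 matches.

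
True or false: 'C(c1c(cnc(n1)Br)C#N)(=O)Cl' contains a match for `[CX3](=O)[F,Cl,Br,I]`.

True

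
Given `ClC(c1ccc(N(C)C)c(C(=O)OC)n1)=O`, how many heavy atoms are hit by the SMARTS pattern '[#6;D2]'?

The query [#6;D2] means: any carbon bonded to exactly two heavy atoms.
Check the 16 heavy atoms by environment: 1× n (aromatic, D2) → no; 3× c (aromatic, D3) → no; 2× c (aromatic, D2) → match; 1× N (D3) → no; 3× C (D1) → no; 2× C (D3) → no; 2× O (D1) → no; 1× O (D2) → no; 1× Cl (D1) → no.
That gives 2 matching atoms.

2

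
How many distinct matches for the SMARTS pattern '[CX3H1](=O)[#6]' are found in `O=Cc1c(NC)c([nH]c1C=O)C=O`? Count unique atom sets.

3

[CX3H1](=O)[#6] is the SMARTS for an aldehyde: an sp2 carbon with one H, double-bonded to O and single-bonded to carbon.
The molecule carries 3 separate instances of an aldehyde (-CHO) meeting every constraint; each maps to a distinct set of atoms, giving 3 matches.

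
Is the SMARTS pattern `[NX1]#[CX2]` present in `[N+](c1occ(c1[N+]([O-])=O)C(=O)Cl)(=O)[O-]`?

No

The pattern [NX1]#[CX2] describes a nitrogen triple-bonded to a two-connected carbon — a nitrile.
The closest candidate here is a nitro group (-[N+](=O)[O-]), but there is no C#N triple bond. No other fragment satisfies the full query, so there is no match.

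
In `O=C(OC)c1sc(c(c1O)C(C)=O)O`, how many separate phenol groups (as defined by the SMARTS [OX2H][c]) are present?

2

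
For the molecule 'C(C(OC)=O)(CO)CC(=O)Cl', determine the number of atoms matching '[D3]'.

3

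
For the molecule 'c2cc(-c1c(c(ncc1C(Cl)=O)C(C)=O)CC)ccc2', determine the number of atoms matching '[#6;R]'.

The query [#6;R] means: carbon that is part of a ring.
Check the 20 heavy atoms by environment: 1× n (aromatic, in 6-ring) → no; 11× c (aromatic, in 6-ring) → match; 5× C (acyclic) → no; 2× O (acyclic) → no; 1× Cl (acyclic) → no.
That gives 11 matching atoms.

11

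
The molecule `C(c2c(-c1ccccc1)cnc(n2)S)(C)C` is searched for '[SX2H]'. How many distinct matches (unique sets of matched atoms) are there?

[SX2H] is the SMARTS for a thiol: an aliphatic sulfur with two connections, one being H.
Exactly one fragment in the molecule meets all constraints, giving 1 match.

1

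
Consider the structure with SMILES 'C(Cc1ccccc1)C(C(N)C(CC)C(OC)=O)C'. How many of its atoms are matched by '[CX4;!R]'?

The query [CX4;!R] means: aliphatic carbon with four total connections, not in a ring.
Check the 19 heavy atoms by environment: 9× C (X4, acyclic) → match; 1× C (X3, acyclic) → no; 1× O (X1, acyclic) → no; 1× O (X2, acyclic) → no; 6× c (aromatic, X3, in 6-ring) → no; 1× N (X3, acyclic) → no.
That gives 9 matching atoms.

9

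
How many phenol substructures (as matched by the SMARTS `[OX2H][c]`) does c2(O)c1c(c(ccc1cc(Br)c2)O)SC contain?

[OX2H][c] is the SMARTS for a phenol: a hydroxyl oxygen attached to an aromatic carbon.
The molecule carries 2 separate instances of a hydroxyl group (-OH) meeting every constraint; each maps to a distinct set of atoms, giving 2 matches.

2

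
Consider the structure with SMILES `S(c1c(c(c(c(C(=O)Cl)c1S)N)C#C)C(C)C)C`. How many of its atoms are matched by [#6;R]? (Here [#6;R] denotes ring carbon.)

6

Check the 18 heavy atoms by environment: 6× c (aromatic, in 6-ring) → match; 2× S (acyclic) → no; 7× C (acyclic) → no; 1× O (acyclic) → no; 1× Cl (acyclic) → no; 1× N (acyclic) → no.
That gives 6 matching atoms.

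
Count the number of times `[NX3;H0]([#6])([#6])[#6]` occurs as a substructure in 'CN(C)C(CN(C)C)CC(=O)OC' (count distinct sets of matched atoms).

[NX3;H0]([#6])([#6])[#6] is the SMARTS for a tertiary amine: a trivalent nitrogen with no H, bonded to three carbons.
The molecule carries 2 separate instances of a dimethylamino group (-N(CH3)2) meeting every constraint; each maps to a distinct set of atoms, giving 2 matches.

2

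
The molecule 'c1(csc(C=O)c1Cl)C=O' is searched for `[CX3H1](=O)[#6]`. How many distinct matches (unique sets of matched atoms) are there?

[CX3H1](=O)[#6] is the SMARTS for an aldehyde: an sp2 carbon with one H, double-bonded to O and single-bonded to carbon.
The molecule carries 2 separate instances of an aldehyde (-CHO) meeting every constraint; each maps to a distinct set of atoms, giving 2 matches.

2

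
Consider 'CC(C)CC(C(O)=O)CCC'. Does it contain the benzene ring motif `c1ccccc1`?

No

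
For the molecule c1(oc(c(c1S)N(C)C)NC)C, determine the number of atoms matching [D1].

5

The query [D1] means: atom with exactly one heavy-atom neighbour (degree 1).
Check the 12 heavy atoms by environment: 1× o (aromatic, D2) → no; 4× c (aromatic, D3) → no; 4× C (D1) → match; 1× N (D3) → no; 1× N (D2) → no; 1× S (D1) → match.
Summing the matching environments: 4 + 1 = 5 matching atoms.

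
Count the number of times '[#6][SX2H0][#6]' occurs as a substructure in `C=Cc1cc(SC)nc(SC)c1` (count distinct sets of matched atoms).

2

[#6][SX2H0][#6] is the SMARTS for a thioether: an aliphatic sulfur bridging two carbons with no H on the sulfur.
The molecule carries 2 separate instances of a methylthio ether (-SCH3) meeting every constraint; each maps to a distinct set of atoms, giving 2 matches.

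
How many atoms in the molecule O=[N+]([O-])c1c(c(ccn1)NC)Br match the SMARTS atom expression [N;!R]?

2

Check the 12 heavy atoms by environment: 1× n (aromatic, in 6-ring) → no; 5× c (aromatic, in 6-ring) → no; 1× Br (acyclic) → no; 1× N (charge +1, acyclic) → match; 1× O (charge -1, acyclic) → no; 1× O (acyclic) → no; 1× N (acyclic) → match; 1× C (acyclic) → no.
Summing the matching environments: 1 + 1 = 2 matching atoms.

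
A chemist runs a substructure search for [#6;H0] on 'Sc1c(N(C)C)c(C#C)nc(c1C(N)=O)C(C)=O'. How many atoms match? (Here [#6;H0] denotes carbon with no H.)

The query [#6;H0] means: any carbon with no attached hydrogen.
Check the 18 heavy atoms by environment: 1× n (aromatic, H0) → no; 5× c (aromatic, H0) → match; 1× N (H0) → no; 3× C (H3) → no; 3× C (H0) → match; 2× O (H0) → no; 1× S (H1) → no; 1× C (H1) → no; 1× N (H2) → no.
Summing the matching environments: 5 + 3 = 8 matching atoms.

8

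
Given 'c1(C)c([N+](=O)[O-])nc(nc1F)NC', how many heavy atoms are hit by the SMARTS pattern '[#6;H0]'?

Check the 13 heavy atoms by environment: 2× n (aromatic, H0) → no; 4× c (aromatic, H0) → match; 1× F (H0) → no; 2× C (H3) → no; 1× N (H1) → no; 1× N (charge +1, H0) → no; 1× O (charge -1, H0) → no; 1× O (H0) → no.
That gives 4 matching atoms.

4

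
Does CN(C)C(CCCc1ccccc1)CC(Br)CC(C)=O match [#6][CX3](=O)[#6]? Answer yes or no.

Yes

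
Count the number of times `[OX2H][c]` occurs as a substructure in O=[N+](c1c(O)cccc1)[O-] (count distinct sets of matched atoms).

1

[OX2H][c] is the SMARTS for a phenol: a hydroxyl oxygen attached to an aromatic carbon.
Exactly one fragment in the molecule meets all constraints, giving 1 match.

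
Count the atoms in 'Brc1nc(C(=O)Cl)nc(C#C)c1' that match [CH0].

2

The query [CH0] means: aliphatic carbon with no attached hydrogen.
Check the 12 heavy atoms by environment: 2× n (aromatic, H0) → no; 3× c (aromatic, H0) → no; 1× c (aromatic, H1) → no; 1× Br (H0) → no; 2× C (H0) → match; 1× C (H1) → no; 1× O (H0) → no; 1× Cl (H0) → no.
That gives 2 matching atoms.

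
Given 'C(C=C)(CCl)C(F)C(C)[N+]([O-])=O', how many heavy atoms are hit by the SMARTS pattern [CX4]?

The query [CX4] means: C with X4: aliphatic carbon with exactly 4 total connections (bonds + H).
Check the 12 heavy atoms by environment: 5× C (X4) → match; 1× N (charge +1, X3) → no; 1× O (charge -1, X1) → no; 1× O (X1) → no; 1× Cl (X1) → no; 2× C (X3) → no; 1× F (X1) → no.
That gives 5 matching atoms.

5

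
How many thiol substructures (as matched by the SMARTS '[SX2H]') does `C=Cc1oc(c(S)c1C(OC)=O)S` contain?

2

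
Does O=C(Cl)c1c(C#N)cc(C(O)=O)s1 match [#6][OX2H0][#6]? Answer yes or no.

No

The pattern [#6][OX2H0][#6] describes an aliphatic oxygen bridging two carbons with no H on the oxygen — an ether.
The closest candidate here is a carboxylic acid group (-C(=O)OH), but the -OH oxygen has H1; the =O is OX1, not OX2. No other fragment satisfies the full query, so there is no match.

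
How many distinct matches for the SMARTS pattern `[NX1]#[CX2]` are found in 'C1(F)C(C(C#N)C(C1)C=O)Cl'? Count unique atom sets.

1

[NX1]#[CX2] is the SMARTS for a nitrile: a nitrogen triple-bonded to a two-connected carbon.
Exactly one fragment in the molecule meets all constraints, giving 1 match.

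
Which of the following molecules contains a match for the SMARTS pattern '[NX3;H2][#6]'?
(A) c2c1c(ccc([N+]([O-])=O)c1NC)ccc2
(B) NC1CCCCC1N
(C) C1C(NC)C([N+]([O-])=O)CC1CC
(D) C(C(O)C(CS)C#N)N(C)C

B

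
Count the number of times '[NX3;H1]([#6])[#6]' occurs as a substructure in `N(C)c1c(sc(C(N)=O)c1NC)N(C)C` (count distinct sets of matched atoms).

[NX3;H1]([#6])[#6] is the SMARTS for a secondary amine: a trivalent nitrogen with one H, bonded to two carbons.
The molecule carries 2 separate instances of an N-methylamino group (-NHCH3) meeting every constraint; each maps to a distinct set of atoms, giving 2 matches.

2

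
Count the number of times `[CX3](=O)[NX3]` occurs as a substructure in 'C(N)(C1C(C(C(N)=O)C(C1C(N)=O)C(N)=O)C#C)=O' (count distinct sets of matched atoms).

4

[CX3](=O)[NX3] is the SMARTS for an amide: a carbonyl carbon bonded to a trivalent nitrogen.
The molecule carries 4 separate instances of a primary amide (-C(=O)NH2) meeting every constraint; each maps to a distinct set of atoms, giving 4 matches.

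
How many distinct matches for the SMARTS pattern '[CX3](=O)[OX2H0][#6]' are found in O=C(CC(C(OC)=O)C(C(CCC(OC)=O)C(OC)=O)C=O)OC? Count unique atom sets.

4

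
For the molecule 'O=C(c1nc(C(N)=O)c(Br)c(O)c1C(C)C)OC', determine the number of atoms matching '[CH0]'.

Check the 18 heavy atoms by environment: 1× n (aromatic, H0) → no; 5× c (aromatic, H0) → no; 2× C (H0) → match; 3× O (H0) → no; 3× C (H3) → no; 1× N (H2) → no; 1× C (H1) → no; 1× Br (H0) → no; 1× O (H1) → no.
That gives 2 matching atoms.

2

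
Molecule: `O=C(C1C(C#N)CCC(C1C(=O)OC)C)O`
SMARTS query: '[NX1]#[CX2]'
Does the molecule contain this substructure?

The pattern [NX1]#[CX2] describes a nitrogen triple-bonded to a two-connected carbon — a nitrile.
The molecule carries a nitrile (-C#N), whose atoms satisfy every constraint of the query, so the pattern matches.

Yes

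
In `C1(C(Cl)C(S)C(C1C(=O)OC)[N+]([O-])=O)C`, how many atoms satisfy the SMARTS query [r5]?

5

The query [r5] means: r5 matches atoms in a five-membered ring.
Check the 15 heavy atoms by environment: 5× C (in 5-ring) → match; 3× C (acyclic) → no; 1× Cl (acyclic) → no; 3× O (acyclic) → no; 1× N (charge +1, acyclic) → no; 1× O (charge -1, acyclic) → no; 1× S (acyclic) → no.
That gives 5 matching atoms.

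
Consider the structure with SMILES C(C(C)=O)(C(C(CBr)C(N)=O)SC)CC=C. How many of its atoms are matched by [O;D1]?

2

The query [O;D1] means: aliphatic oxygen bonded to exactly one heavy atom.
Check the 16 heavy atoms by environment: 3× C (D2) → no; 5× C (D3) → no; 3× C (D1) → no; 1× Br (D1) → no; 1× S (D2) → no; 2× O (D1) → match; 1× N (D1) → no.
That gives 2 matching atoms.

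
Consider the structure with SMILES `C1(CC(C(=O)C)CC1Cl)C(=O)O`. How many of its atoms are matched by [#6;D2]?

2

The query [#6;D2] means: any carbon bonded to exactly two heavy atoms.
Check the 12 heavy atoms by environment: 5× C (D3) → no; 2× C (D2) → match; 1× Cl (D1) → no; 3× O (D1) → no; 1× C (D1) → no.
That gives 2 matching atoms.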